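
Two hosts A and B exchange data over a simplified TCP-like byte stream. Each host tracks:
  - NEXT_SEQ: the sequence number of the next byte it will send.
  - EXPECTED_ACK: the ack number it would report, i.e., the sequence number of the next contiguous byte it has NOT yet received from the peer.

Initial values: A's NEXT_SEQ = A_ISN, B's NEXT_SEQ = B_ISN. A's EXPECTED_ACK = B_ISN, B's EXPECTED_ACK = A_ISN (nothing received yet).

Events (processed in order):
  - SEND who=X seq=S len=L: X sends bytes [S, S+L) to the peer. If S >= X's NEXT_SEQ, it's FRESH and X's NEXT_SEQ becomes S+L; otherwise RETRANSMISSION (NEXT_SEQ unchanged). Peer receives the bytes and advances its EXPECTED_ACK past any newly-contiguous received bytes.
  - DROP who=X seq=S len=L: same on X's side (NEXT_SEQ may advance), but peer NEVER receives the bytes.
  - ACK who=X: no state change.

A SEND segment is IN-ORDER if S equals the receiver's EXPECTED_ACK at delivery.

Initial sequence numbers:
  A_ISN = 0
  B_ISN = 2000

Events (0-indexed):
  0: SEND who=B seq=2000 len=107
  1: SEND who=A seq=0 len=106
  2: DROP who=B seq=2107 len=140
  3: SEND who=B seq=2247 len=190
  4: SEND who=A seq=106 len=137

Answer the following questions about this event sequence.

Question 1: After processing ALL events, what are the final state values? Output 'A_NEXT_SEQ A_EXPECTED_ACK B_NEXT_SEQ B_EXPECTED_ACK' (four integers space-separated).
Answer: 243 2107 2437 243

Derivation:
After event 0: A_seq=0 A_ack=2107 B_seq=2107 B_ack=0
After event 1: A_seq=106 A_ack=2107 B_seq=2107 B_ack=106
After event 2: A_seq=106 A_ack=2107 B_seq=2247 B_ack=106
After event 3: A_seq=106 A_ack=2107 B_seq=2437 B_ack=106
After event 4: A_seq=243 A_ack=2107 B_seq=2437 B_ack=243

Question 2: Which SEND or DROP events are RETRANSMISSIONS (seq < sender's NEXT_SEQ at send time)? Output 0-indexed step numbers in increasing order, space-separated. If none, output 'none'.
Answer: none

Derivation:
Step 0: SEND seq=2000 -> fresh
Step 1: SEND seq=0 -> fresh
Step 2: DROP seq=2107 -> fresh
Step 3: SEND seq=2247 -> fresh
Step 4: SEND seq=106 -> fresh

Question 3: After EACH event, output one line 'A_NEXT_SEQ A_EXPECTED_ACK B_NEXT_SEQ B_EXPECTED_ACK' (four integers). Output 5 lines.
0 2107 2107 0
106 2107 2107 106
106 2107 2247 106
106 2107 2437 106
243 2107 2437 243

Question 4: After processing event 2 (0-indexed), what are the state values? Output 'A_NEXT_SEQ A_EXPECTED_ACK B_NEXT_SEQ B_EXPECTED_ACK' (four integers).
After event 0: A_seq=0 A_ack=2107 B_seq=2107 B_ack=0
After event 1: A_seq=106 A_ack=2107 B_seq=2107 B_ack=106
After event 2: A_seq=106 A_ack=2107 B_seq=2247 B_ack=106

106 2107 2247 106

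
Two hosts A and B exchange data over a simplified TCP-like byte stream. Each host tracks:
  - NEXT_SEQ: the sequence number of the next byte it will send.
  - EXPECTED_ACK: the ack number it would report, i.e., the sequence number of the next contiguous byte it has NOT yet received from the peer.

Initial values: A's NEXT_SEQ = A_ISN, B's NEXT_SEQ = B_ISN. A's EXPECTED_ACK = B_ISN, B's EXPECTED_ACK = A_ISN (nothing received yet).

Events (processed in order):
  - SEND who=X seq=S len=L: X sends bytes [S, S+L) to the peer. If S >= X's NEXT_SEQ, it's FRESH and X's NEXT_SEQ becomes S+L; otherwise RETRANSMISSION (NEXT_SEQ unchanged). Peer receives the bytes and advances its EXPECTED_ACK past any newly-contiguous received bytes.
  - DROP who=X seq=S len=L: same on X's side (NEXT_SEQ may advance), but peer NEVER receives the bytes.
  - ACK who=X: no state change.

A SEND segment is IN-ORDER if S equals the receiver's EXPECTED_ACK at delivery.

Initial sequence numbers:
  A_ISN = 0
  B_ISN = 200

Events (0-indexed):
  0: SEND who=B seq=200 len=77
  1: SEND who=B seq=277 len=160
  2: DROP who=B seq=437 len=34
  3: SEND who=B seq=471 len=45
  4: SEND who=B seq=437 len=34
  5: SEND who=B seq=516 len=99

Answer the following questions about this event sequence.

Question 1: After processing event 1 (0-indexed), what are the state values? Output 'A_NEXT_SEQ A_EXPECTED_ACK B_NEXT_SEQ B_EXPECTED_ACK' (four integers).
After event 0: A_seq=0 A_ack=277 B_seq=277 B_ack=0
After event 1: A_seq=0 A_ack=437 B_seq=437 B_ack=0

0 437 437 0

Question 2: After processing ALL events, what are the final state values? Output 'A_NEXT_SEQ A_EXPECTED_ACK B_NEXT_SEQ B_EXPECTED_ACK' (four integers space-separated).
Answer: 0 615 615 0

Derivation:
After event 0: A_seq=0 A_ack=277 B_seq=277 B_ack=0
After event 1: A_seq=0 A_ack=437 B_seq=437 B_ack=0
After event 2: A_seq=0 A_ack=437 B_seq=471 B_ack=0
After event 3: A_seq=0 A_ack=437 B_seq=516 B_ack=0
After event 4: A_seq=0 A_ack=516 B_seq=516 B_ack=0
After event 5: A_seq=0 A_ack=615 B_seq=615 B_ack=0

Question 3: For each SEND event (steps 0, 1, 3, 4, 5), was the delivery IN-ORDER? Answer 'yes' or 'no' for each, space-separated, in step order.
Answer: yes yes no yes yes

Derivation:
Step 0: SEND seq=200 -> in-order
Step 1: SEND seq=277 -> in-order
Step 3: SEND seq=471 -> out-of-order
Step 4: SEND seq=437 -> in-order
Step 5: SEND seq=516 -> in-order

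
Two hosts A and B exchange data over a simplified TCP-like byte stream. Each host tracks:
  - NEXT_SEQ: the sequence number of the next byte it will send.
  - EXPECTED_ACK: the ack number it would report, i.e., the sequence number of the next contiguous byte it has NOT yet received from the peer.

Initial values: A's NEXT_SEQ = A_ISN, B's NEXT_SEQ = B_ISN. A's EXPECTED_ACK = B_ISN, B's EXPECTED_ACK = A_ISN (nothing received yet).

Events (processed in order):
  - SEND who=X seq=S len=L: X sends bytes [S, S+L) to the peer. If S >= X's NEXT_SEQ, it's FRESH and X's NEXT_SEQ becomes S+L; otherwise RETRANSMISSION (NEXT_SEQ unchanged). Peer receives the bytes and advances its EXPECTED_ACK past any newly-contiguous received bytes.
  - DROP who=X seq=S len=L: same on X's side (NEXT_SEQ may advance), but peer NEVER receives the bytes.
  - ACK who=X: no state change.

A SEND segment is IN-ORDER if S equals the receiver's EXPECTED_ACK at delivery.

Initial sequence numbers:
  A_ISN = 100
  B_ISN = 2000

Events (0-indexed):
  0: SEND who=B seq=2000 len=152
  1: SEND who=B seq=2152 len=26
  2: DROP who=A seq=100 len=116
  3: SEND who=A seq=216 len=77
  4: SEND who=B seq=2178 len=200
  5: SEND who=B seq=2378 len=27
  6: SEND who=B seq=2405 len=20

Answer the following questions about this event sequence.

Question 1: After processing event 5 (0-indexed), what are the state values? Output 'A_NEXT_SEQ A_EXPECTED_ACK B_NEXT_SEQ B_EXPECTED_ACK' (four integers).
After event 0: A_seq=100 A_ack=2152 B_seq=2152 B_ack=100
After event 1: A_seq=100 A_ack=2178 B_seq=2178 B_ack=100
After event 2: A_seq=216 A_ack=2178 B_seq=2178 B_ack=100
After event 3: A_seq=293 A_ack=2178 B_seq=2178 B_ack=100
After event 4: A_seq=293 A_ack=2378 B_seq=2378 B_ack=100
After event 5: A_seq=293 A_ack=2405 B_seq=2405 B_ack=100

293 2405 2405 100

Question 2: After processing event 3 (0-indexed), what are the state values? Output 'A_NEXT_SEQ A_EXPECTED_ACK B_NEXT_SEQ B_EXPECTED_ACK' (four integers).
After event 0: A_seq=100 A_ack=2152 B_seq=2152 B_ack=100
After event 1: A_seq=100 A_ack=2178 B_seq=2178 B_ack=100
After event 2: A_seq=216 A_ack=2178 B_seq=2178 B_ack=100
After event 3: A_seq=293 A_ack=2178 B_seq=2178 B_ack=100

293 2178 2178 100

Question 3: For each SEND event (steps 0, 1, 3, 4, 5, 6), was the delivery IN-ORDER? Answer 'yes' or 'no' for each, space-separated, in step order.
Step 0: SEND seq=2000 -> in-order
Step 1: SEND seq=2152 -> in-order
Step 3: SEND seq=216 -> out-of-order
Step 4: SEND seq=2178 -> in-order
Step 5: SEND seq=2378 -> in-order
Step 6: SEND seq=2405 -> in-order

Answer: yes yes no yes yes yes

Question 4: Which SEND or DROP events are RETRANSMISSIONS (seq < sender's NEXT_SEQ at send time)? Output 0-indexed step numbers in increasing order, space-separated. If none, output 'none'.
Step 0: SEND seq=2000 -> fresh
Step 1: SEND seq=2152 -> fresh
Step 2: DROP seq=100 -> fresh
Step 3: SEND seq=216 -> fresh
Step 4: SEND seq=2178 -> fresh
Step 5: SEND seq=2378 -> fresh
Step 6: SEND seq=2405 -> fresh

Answer: none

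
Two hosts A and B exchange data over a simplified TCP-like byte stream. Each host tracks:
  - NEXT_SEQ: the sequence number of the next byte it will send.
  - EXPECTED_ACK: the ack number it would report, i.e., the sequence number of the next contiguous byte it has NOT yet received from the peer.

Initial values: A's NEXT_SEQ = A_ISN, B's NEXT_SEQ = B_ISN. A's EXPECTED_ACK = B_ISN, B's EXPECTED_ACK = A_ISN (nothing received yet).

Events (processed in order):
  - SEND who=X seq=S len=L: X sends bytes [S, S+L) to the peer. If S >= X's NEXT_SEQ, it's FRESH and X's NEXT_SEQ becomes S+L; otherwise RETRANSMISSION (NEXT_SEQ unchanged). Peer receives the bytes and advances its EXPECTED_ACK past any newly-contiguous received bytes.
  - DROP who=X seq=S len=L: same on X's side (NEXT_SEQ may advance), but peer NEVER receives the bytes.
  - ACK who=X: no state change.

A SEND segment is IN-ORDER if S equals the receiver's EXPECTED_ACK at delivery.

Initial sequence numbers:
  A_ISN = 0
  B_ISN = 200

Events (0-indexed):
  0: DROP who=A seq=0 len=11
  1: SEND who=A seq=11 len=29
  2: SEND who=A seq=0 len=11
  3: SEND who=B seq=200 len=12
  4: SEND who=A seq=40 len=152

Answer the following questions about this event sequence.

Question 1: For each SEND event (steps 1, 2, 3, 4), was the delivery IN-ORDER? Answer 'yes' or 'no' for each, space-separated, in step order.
Step 1: SEND seq=11 -> out-of-order
Step 2: SEND seq=0 -> in-order
Step 3: SEND seq=200 -> in-order
Step 4: SEND seq=40 -> in-order

Answer: no yes yes yes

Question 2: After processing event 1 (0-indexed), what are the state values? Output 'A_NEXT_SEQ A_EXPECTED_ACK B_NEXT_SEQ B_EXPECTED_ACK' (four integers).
After event 0: A_seq=11 A_ack=200 B_seq=200 B_ack=0
After event 1: A_seq=40 A_ack=200 B_seq=200 B_ack=0

40 200 200 0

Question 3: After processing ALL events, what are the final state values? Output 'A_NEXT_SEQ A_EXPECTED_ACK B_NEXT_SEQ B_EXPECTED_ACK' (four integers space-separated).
After event 0: A_seq=11 A_ack=200 B_seq=200 B_ack=0
After event 1: A_seq=40 A_ack=200 B_seq=200 B_ack=0
After event 2: A_seq=40 A_ack=200 B_seq=200 B_ack=40
After event 3: A_seq=40 A_ack=212 B_seq=212 B_ack=40
After event 4: A_seq=192 A_ack=212 B_seq=212 B_ack=192

Answer: 192 212 212 192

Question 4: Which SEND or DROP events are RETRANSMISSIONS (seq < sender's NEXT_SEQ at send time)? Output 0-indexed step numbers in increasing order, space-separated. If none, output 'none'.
Step 0: DROP seq=0 -> fresh
Step 1: SEND seq=11 -> fresh
Step 2: SEND seq=0 -> retransmit
Step 3: SEND seq=200 -> fresh
Step 4: SEND seq=40 -> fresh

Answer: 2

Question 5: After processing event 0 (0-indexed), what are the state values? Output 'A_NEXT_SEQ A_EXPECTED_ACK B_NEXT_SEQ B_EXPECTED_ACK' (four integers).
After event 0: A_seq=11 A_ack=200 B_seq=200 B_ack=0

11 200 200 0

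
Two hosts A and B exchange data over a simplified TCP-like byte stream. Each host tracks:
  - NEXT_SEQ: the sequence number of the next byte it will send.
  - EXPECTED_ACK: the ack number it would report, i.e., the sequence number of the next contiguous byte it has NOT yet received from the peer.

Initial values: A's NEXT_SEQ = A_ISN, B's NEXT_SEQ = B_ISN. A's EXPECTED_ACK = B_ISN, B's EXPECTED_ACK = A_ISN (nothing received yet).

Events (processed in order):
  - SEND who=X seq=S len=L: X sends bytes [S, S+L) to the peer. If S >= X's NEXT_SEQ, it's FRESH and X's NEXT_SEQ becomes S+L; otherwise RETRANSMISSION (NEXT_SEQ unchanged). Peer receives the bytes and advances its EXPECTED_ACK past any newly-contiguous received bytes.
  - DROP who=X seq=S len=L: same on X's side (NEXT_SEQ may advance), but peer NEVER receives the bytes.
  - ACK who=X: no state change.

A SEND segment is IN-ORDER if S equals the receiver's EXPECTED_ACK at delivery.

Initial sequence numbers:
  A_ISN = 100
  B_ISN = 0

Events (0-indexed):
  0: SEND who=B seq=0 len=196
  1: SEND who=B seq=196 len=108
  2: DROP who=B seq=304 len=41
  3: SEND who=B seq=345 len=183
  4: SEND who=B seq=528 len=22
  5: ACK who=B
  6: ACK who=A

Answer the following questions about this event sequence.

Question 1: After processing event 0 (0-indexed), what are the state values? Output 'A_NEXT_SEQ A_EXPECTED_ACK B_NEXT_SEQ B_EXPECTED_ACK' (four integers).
After event 0: A_seq=100 A_ack=196 B_seq=196 B_ack=100

100 196 196 100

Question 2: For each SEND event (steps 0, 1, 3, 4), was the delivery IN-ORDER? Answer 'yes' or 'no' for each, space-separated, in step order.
Step 0: SEND seq=0 -> in-order
Step 1: SEND seq=196 -> in-order
Step 3: SEND seq=345 -> out-of-order
Step 4: SEND seq=528 -> out-of-order

Answer: yes yes no no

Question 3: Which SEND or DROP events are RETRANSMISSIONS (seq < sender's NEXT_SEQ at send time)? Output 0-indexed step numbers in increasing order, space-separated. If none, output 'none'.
Step 0: SEND seq=0 -> fresh
Step 1: SEND seq=196 -> fresh
Step 2: DROP seq=304 -> fresh
Step 3: SEND seq=345 -> fresh
Step 4: SEND seq=528 -> fresh

Answer: none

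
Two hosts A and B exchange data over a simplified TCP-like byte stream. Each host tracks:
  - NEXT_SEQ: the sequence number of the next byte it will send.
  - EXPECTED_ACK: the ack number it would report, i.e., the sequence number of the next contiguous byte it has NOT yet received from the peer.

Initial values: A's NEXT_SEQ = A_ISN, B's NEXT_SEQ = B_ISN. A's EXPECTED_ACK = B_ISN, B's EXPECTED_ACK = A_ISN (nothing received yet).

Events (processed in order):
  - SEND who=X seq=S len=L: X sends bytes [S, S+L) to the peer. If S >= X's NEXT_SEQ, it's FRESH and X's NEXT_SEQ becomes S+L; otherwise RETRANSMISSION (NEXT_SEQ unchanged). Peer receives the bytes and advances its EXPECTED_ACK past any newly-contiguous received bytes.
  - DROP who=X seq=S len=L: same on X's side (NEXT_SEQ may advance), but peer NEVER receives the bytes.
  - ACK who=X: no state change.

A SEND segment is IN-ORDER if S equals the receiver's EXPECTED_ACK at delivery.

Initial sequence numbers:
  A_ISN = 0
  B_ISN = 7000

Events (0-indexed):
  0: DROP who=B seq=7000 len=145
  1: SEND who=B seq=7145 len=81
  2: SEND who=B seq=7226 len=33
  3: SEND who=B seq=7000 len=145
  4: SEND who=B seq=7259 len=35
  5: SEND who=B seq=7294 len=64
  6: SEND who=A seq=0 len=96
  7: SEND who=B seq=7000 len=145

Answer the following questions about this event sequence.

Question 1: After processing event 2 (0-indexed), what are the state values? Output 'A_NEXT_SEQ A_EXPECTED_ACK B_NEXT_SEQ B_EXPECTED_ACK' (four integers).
After event 0: A_seq=0 A_ack=7000 B_seq=7145 B_ack=0
After event 1: A_seq=0 A_ack=7000 B_seq=7226 B_ack=0
After event 2: A_seq=0 A_ack=7000 B_seq=7259 B_ack=0

0 7000 7259 0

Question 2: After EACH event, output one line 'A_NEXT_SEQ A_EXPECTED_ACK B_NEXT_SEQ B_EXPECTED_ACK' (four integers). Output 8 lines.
0 7000 7145 0
0 7000 7226 0
0 7000 7259 0
0 7259 7259 0
0 7294 7294 0
0 7358 7358 0
96 7358 7358 96
96 7358 7358 96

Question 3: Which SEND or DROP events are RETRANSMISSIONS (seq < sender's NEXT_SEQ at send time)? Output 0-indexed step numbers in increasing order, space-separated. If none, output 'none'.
Answer: 3 7

Derivation:
Step 0: DROP seq=7000 -> fresh
Step 1: SEND seq=7145 -> fresh
Step 2: SEND seq=7226 -> fresh
Step 3: SEND seq=7000 -> retransmit
Step 4: SEND seq=7259 -> fresh
Step 5: SEND seq=7294 -> fresh
Step 6: SEND seq=0 -> fresh
Step 7: SEND seq=7000 -> retransmit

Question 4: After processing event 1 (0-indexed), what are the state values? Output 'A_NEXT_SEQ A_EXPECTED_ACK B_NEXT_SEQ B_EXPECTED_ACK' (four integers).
After event 0: A_seq=0 A_ack=7000 B_seq=7145 B_ack=0
After event 1: A_seq=0 A_ack=7000 B_seq=7226 B_ack=0

0 7000 7226 0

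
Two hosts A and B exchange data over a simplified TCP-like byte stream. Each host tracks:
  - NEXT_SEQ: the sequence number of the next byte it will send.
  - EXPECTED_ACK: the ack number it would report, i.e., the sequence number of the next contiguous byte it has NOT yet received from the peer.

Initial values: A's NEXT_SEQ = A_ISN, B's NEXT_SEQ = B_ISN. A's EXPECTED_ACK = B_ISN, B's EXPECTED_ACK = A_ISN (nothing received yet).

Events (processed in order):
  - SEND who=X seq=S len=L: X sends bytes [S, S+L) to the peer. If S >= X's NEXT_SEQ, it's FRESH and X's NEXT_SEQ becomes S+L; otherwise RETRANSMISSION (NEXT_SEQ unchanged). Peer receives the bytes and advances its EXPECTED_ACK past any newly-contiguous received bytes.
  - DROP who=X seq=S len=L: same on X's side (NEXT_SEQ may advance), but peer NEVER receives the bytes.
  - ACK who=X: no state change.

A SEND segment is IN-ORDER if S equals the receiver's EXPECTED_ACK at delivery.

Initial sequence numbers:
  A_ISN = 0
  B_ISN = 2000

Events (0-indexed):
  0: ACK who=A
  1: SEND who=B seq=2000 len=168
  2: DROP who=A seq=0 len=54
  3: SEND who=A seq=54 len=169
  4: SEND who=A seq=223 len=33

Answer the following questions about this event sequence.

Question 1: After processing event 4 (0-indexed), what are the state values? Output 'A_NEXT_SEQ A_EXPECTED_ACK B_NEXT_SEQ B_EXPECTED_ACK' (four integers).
After event 0: A_seq=0 A_ack=2000 B_seq=2000 B_ack=0
After event 1: A_seq=0 A_ack=2168 B_seq=2168 B_ack=0
After event 2: A_seq=54 A_ack=2168 B_seq=2168 B_ack=0
After event 3: A_seq=223 A_ack=2168 B_seq=2168 B_ack=0
After event 4: A_seq=256 A_ack=2168 B_seq=2168 B_ack=0

256 2168 2168 0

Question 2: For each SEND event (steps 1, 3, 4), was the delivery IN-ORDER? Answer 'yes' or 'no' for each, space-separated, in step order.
Step 1: SEND seq=2000 -> in-order
Step 3: SEND seq=54 -> out-of-order
Step 4: SEND seq=223 -> out-of-order

Answer: yes no no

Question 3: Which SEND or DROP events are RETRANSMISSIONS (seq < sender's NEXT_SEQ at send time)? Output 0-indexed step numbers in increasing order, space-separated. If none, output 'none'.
Answer: none

Derivation:
Step 1: SEND seq=2000 -> fresh
Step 2: DROP seq=0 -> fresh
Step 3: SEND seq=54 -> fresh
Step 4: SEND seq=223 -> fresh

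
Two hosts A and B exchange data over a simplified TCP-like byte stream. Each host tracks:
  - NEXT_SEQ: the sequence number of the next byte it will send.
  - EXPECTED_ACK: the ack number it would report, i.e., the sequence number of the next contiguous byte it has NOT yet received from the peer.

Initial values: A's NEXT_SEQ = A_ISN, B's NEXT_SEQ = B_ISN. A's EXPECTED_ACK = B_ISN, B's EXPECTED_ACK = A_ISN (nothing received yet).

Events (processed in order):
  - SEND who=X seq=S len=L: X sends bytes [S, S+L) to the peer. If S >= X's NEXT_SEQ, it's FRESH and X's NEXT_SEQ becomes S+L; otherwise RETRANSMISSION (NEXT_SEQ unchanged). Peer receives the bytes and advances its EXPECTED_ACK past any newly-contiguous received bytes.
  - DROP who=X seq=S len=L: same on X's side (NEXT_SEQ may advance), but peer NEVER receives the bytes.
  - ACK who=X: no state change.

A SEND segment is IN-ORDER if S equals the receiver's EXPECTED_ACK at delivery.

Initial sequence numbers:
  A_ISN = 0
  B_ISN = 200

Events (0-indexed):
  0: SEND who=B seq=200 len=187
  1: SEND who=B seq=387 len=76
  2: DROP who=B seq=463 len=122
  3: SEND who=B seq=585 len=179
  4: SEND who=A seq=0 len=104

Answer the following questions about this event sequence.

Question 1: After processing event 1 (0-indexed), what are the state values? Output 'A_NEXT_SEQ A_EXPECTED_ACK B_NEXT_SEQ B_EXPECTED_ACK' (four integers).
After event 0: A_seq=0 A_ack=387 B_seq=387 B_ack=0
After event 1: A_seq=0 A_ack=463 B_seq=463 B_ack=0

0 463 463 0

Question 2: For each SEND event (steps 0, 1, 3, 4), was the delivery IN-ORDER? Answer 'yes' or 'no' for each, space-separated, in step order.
Answer: yes yes no yes

Derivation:
Step 0: SEND seq=200 -> in-order
Step 1: SEND seq=387 -> in-order
Step 3: SEND seq=585 -> out-of-order
Step 4: SEND seq=0 -> in-order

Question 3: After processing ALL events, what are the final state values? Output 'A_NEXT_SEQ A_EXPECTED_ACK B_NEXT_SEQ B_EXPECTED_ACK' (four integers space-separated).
Answer: 104 463 764 104

Derivation:
After event 0: A_seq=0 A_ack=387 B_seq=387 B_ack=0
After event 1: A_seq=0 A_ack=463 B_seq=463 B_ack=0
After event 2: A_seq=0 A_ack=463 B_seq=585 B_ack=0
After event 3: A_seq=0 A_ack=463 B_seq=764 B_ack=0
After event 4: A_seq=104 A_ack=463 B_seq=764 B_ack=104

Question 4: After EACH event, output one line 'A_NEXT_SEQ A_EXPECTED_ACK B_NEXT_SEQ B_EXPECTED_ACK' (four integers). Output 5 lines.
0 387 387 0
0 463 463 0
0 463 585 0
0 463 764 0
104 463 764 104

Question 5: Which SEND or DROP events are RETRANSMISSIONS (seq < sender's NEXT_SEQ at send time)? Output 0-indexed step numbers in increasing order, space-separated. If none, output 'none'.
Answer: none

Derivation:
Step 0: SEND seq=200 -> fresh
Step 1: SEND seq=387 -> fresh
Step 2: DROP seq=463 -> fresh
Step 3: SEND seq=585 -> fresh
Step 4: SEND seq=0 -> fresh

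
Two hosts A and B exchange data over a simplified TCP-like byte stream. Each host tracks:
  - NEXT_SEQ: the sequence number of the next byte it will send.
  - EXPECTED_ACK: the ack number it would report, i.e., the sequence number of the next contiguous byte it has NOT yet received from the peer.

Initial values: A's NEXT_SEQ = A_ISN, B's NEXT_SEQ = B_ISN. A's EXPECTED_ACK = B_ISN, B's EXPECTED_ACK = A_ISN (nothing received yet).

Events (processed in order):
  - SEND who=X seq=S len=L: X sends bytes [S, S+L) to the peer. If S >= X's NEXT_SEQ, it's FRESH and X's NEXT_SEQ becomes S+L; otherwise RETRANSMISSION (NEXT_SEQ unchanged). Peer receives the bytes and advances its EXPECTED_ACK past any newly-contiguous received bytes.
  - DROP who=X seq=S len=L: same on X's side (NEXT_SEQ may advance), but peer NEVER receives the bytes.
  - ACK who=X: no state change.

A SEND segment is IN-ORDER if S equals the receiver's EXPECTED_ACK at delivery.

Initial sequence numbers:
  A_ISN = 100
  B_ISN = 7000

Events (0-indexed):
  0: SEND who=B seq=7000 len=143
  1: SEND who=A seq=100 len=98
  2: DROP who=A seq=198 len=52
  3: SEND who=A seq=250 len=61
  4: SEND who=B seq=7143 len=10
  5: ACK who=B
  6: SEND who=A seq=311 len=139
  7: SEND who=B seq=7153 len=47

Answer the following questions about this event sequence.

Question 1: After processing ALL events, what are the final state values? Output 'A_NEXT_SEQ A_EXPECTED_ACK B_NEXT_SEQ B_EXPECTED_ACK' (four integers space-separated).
After event 0: A_seq=100 A_ack=7143 B_seq=7143 B_ack=100
After event 1: A_seq=198 A_ack=7143 B_seq=7143 B_ack=198
After event 2: A_seq=250 A_ack=7143 B_seq=7143 B_ack=198
After event 3: A_seq=311 A_ack=7143 B_seq=7143 B_ack=198
After event 4: A_seq=311 A_ack=7153 B_seq=7153 B_ack=198
After event 5: A_seq=311 A_ack=7153 B_seq=7153 B_ack=198
After event 6: A_seq=450 A_ack=7153 B_seq=7153 B_ack=198
After event 7: A_seq=450 A_ack=7200 B_seq=7200 B_ack=198

Answer: 450 7200 7200 198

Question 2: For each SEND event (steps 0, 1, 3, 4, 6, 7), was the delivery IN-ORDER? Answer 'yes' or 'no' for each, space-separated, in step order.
Step 0: SEND seq=7000 -> in-order
Step 1: SEND seq=100 -> in-order
Step 3: SEND seq=250 -> out-of-order
Step 4: SEND seq=7143 -> in-order
Step 6: SEND seq=311 -> out-of-order
Step 7: SEND seq=7153 -> in-order

Answer: yes yes no yes no yes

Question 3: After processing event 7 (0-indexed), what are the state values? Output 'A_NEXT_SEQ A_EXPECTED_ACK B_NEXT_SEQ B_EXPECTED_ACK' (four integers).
After event 0: A_seq=100 A_ack=7143 B_seq=7143 B_ack=100
After event 1: A_seq=198 A_ack=7143 B_seq=7143 B_ack=198
After event 2: A_seq=250 A_ack=7143 B_seq=7143 B_ack=198
After event 3: A_seq=311 A_ack=7143 B_seq=7143 B_ack=198
After event 4: A_seq=311 A_ack=7153 B_seq=7153 B_ack=198
After event 5: A_seq=311 A_ack=7153 B_seq=7153 B_ack=198
After event 6: A_seq=450 A_ack=7153 B_seq=7153 B_ack=198
After event 7: A_seq=450 A_ack=7200 B_seq=7200 B_ack=198

450 7200 7200 198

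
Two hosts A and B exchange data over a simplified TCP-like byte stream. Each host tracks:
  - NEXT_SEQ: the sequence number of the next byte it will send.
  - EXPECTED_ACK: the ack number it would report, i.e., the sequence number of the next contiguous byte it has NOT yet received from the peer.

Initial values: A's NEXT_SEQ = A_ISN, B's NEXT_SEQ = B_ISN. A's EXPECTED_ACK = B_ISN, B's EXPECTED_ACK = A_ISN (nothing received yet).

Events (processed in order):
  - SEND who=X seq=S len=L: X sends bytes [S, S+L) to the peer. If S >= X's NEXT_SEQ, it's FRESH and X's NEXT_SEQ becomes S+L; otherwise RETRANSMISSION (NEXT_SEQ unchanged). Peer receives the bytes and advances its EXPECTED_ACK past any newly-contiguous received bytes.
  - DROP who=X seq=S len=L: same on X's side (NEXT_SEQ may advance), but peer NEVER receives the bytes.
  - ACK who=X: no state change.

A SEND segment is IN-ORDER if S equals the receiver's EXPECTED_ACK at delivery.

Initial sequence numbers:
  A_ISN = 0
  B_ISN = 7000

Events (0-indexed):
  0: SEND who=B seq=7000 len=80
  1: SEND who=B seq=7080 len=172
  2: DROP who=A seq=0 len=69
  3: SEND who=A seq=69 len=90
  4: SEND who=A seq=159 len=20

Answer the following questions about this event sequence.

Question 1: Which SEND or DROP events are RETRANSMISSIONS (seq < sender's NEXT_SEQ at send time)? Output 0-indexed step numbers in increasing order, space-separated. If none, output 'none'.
Step 0: SEND seq=7000 -> fresh
Step 1: SEND seq=7080 -> fresh
Step 2: DROP seq=0 -> fresh
Step 3: SEND seq=69 -> fresh
Step 4: SEND seq=159 -> fresh

Answer: none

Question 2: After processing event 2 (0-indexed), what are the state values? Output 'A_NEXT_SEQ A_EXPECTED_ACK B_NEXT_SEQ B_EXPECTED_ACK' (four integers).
After event 0: A_seq=0 A_ack=7080 B_seq=7080 B_ack=0
After event 1: A_seq=0 A_ack=7252 B_seq=7252 B_ack=0
After event 2: A_seq=69 A_ack=7252 B_seq=7252 B_ack=0

69 7252 7252 0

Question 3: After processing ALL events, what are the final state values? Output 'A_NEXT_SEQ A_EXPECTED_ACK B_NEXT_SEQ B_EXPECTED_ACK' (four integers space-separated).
After event 0: A_seq=0 A_ack=7080 B_seq=7080 B_ack=0
After event 1: A_seq=0 A_ack=7252 B_seq=7252 B_ack=0
After event 2: A_seq=69 A_ack=7252 B_seq=7252 B_ack=0
After event 3: A_seq=159 A_ack=7252 B_seq=7252 B_ack=0
After event 4: A_seq=179 A_ack=7252 B_seq=7252 B_ack=0

Answer: 179 7252 7252 0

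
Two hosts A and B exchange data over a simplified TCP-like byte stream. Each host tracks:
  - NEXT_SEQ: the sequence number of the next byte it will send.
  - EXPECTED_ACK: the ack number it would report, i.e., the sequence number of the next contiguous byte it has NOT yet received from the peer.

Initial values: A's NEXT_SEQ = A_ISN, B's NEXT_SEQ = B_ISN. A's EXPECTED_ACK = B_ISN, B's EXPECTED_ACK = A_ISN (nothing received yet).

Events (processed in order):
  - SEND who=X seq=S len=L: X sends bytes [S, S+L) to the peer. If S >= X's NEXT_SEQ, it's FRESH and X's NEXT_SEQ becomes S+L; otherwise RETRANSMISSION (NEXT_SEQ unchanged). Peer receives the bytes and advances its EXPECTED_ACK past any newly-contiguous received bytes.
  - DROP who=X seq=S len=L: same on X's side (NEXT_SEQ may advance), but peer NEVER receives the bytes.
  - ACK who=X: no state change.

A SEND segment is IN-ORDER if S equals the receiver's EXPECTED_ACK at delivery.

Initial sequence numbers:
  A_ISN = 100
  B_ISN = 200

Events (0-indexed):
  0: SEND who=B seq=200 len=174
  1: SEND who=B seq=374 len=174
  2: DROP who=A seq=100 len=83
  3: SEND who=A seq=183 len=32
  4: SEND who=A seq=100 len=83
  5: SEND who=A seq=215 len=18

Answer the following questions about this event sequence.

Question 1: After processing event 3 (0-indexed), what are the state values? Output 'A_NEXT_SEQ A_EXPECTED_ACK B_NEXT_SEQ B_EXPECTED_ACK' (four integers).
After event 0: A_seq=100 A_ack=374 B_seq=374 B_ack=100
After event 1: A_seq=100 A_ack=548 B_seq=548 B_ack=100
After event 2: A_seq=183 A_ack=548 B_seq=548 B_ack=100
After event 3: A_seq=215 A_ack=548 B_seq=548 B_ack=100

215 548 548 100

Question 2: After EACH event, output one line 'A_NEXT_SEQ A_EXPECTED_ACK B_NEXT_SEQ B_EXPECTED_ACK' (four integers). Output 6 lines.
100 374 374 100
100 548 548 100
183 548 548 100
215 548 548 100
215 548 548 215
233 548 548 233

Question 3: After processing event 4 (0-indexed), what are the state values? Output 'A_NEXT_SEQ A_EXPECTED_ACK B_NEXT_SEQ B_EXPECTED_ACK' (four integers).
After event 0: A_seq=100 A_ack=374 B_seq=374 B_ack=100
After event 1: A_seq=100 A_ack=548 B_seq=548 B_ack=100
After event 2: A_seq=183 A_ack=548 B_seq=548 B_ack=100
After event 3: A_seq=215 A_ack=548 B_seq=548 B_ack=100
After event 4: A_seq=215 A_ack=548 B_seq=548 B_ack=215

215 548 548 215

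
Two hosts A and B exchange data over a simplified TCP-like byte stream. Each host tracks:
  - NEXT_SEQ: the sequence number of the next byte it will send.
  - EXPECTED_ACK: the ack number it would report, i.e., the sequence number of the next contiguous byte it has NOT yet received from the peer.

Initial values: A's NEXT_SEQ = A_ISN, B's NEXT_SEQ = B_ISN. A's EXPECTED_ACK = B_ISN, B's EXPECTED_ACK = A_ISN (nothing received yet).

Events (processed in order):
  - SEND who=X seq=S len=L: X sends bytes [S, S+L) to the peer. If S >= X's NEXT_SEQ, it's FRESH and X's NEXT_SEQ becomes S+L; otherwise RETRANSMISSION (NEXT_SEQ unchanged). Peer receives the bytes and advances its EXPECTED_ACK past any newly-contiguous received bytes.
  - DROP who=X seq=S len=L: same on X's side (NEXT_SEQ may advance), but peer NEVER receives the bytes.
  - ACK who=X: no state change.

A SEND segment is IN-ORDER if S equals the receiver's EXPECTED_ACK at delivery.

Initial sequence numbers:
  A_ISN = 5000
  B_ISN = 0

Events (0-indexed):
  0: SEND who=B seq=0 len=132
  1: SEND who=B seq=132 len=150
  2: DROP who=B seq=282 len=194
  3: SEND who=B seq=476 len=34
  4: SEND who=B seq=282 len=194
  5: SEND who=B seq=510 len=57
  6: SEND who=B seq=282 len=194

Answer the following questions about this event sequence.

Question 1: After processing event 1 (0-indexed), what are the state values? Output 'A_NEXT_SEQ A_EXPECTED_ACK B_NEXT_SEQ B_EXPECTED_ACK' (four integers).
After event 0: A_seq=5000 A_ack=132 B_seq=132 B_ack=5000
After event 1: A_seq=5000 A_ack=282 B_seq=282 B_ack=5000

5000 282 282 5000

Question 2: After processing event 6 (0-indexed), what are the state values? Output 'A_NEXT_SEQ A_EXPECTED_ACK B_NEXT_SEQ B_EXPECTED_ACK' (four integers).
After event 0: A_seq=5000 A_ack=132 B_seq=132 B_ack=5000
After event 1: A_seq=5000 A_ack=282 B_seq=282 B_ack=5000
After event 2: A_seq=5000 A_ack=282 B_seq=476 B_ack=5000
After event 3: A_seq=5000 A_ack=282 B_seq=510 B_ack=5000
After event 4: A_seq=5000 A_ack=510 B_seq=510 B_ack=5000
After event 5: A_seq=5000 A_ack=567 B_seq=567 B_ack=5000
After event 6: A_seq=5000 A_ack=567 B_seq=567 B_ack=5000

5000 567 567 5000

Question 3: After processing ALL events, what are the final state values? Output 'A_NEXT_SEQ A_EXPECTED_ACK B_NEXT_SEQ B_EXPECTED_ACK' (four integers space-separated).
After event 0: A_seq=5000 A_ack=132 B_seq=132 B_ack=5000
After event 1: A_seq=5000 A_ack=282 B_seq=282 B_ack=5000
After event 2: A_seq=5000 A_ack=282 B_seq=476 B_ack=5000
After event 3: A_seq=5000 A_ack=282 B_seq=510 B_ack=5000
After event 4: A_seq=5000 A_ack=510 B_seq=510 B_ack=5000
After event 5: A_seq=5000 A_ack=567 B_seq=567 B_ack=5000
After event 6: A_seq=5000 A_ack=567 B_seq=567 B_ack=5000

Answer: 5000 567 567 5000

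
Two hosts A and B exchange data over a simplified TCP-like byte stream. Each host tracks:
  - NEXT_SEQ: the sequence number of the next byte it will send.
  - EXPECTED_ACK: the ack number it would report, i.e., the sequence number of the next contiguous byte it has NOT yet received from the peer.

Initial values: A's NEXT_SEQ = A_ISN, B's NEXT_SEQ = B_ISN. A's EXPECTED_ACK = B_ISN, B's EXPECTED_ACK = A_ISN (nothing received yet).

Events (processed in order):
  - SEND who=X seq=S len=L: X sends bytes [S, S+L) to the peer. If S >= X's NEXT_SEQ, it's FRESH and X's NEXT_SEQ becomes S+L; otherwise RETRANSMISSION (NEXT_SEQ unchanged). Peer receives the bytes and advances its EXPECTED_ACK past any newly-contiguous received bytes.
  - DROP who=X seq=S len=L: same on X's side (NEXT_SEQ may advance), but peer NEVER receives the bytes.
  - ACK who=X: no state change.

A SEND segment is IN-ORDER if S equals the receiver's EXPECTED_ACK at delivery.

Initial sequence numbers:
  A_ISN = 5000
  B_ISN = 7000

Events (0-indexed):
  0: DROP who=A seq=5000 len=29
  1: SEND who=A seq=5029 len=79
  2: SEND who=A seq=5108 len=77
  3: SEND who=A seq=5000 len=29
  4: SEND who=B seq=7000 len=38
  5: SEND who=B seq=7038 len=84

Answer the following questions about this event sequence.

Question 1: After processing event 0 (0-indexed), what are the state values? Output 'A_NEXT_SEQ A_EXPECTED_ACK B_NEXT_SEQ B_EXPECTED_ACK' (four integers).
After event 0: A_seq=5029 A_ack=7000 B_seq=7000 B_ack=5000

5029 7000 7000 5000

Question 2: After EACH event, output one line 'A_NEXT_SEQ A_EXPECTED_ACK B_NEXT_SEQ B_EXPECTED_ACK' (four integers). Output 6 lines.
5029 7000 7000 5000
5108 7000 7000 5000
5185 7000 7000 5000
5185 7000 7000 5185
5185 7038 7038 5185
5185 7122 7122 5185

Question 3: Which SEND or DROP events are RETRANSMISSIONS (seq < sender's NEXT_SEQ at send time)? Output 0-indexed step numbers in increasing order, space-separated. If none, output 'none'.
Answer: 3

Derivation:
Step 0: DROP seq=5000 -> fresh
Step 1: SEND seq=5029 -> fresh
Step 2: SEND seq=5108 -> fresh
Step 3: SEND seq=5000 -> retransmit
Step 4: SEND seq=7000 -> fresh
Step 5: SEND seq=7038 -> fresh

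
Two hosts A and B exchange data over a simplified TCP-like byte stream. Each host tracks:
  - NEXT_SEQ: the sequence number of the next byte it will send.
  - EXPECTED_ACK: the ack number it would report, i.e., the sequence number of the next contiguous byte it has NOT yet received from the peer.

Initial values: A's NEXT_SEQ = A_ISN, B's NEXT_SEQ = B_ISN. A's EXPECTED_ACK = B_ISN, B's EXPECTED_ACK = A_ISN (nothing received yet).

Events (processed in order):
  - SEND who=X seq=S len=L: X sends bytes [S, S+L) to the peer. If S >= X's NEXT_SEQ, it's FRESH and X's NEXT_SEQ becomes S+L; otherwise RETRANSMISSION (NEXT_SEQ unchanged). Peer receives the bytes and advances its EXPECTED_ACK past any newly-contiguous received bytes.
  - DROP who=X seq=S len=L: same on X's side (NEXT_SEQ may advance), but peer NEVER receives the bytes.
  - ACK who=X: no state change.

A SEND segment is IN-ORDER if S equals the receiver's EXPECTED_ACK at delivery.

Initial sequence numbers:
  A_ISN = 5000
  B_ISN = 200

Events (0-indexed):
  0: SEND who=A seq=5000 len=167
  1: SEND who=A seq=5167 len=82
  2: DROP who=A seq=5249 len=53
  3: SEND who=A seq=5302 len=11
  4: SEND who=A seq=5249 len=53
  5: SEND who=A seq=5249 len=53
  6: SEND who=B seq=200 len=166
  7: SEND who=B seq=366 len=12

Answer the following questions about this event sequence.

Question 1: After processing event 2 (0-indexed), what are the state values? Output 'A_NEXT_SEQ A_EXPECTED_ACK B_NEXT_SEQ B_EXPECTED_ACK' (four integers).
After event 0: A_seq=5167 A_ack=200 B_seq=200 B_ack=5167
After event 1: A_seq=5249 A_ack=200 B_seq=200 B_ack=5249
After event 2: A_seq=5302 A_ack=200 B_seq=200 B_ack=5249

5302 200 200 5249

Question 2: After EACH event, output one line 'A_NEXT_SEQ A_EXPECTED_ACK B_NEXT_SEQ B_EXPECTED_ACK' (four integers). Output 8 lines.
5167 200 200 5167
5249 200 200 5249
5302 200 200 5249
5313 200 200 5249
5313 200 200 5313
5313 200 200 5313
5313 366 366 5313
5313 378 378 5313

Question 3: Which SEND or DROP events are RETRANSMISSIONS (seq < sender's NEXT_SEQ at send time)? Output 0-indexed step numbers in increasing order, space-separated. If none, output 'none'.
Step 0: SEND seq=5000 -> fresh
Step 1: SEND seq=5167 -> fresh
Step 2: DROP seq=5249 -> fresh
Step 3: SEND seq=5302 -> fresh
Step 4: SEND seq=5249 -> retransmit
Step 5: SEND seq=5249 -> retransmit
Step 6: SEND seq=200 -> fresh
Step 7: SEND seq=366 -> fresh

Answer: 4 5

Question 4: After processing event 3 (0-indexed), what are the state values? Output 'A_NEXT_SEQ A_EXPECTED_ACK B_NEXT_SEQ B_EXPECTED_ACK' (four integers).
After event 0: A_seq=5167 A_ack=200 B_seq=200 B_ack=5167
After event 1: A_seq=5249 A_ack=200 B_seq=200 B_ack=5249
After event 2: A_seq=5302 A_ack=200 B_seq=200 B_ack=5249
After event 3: A_seq=5313 A_ack=200 B_seq=200 B_ack=5249

5313 200 200 5249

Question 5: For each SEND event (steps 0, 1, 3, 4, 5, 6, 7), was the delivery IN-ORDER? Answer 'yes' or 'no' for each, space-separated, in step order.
Answer: yes yes no yes no yes yes

Derivation:
Step 0: SEND seq=5000 -> in-order
Step 1: SEND seq=5167 -> in-order
Step 3: SEND seq=5302 -> out-of-order
Step 4: SEND seq=5249 -> in-order
Step 5: SEND seq=5249 -> out-of-order
Step 6: SEND seq=200 -> in-order
Step 7: SEND seq=366 -> in-order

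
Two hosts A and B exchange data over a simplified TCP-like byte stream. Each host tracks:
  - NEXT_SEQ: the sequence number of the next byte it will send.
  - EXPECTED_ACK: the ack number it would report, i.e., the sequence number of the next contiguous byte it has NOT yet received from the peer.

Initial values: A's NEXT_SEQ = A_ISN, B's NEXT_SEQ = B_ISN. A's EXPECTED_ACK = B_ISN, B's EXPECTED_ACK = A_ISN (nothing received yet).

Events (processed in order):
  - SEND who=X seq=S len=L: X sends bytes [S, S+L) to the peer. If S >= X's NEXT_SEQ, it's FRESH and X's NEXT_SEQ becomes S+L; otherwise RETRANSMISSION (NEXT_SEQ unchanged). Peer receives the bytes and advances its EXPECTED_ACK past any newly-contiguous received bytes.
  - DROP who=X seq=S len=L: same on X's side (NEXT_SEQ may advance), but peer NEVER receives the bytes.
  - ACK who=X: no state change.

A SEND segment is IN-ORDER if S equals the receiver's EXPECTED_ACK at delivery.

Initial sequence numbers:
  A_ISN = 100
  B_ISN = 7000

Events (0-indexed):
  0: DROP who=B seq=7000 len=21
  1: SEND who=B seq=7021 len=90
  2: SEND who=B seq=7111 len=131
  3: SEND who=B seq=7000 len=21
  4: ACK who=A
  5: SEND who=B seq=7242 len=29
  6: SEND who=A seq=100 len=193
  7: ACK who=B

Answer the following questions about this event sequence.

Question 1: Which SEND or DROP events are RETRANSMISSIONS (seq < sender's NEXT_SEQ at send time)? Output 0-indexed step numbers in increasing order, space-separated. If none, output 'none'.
Step 0: DROP seq=7000 -> fresh
Step 1: SEND seq=7021 -> fresh
Step 2: SEND seq=7111 -> fresh
Step 3: SEND seq=7000 -> retransmit
Step 5: SEND seq=7242 -> fresh
Step 6: SEND seq=100 -> fresh

Answer: 3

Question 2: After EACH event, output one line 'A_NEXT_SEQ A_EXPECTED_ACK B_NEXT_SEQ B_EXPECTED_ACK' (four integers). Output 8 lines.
100 7000 7021 100
100 7000 7111 100
100 7000 7242 100
100 7242 7242 100
100 7242 7242 100
100 7271 7271 100
293 7271 7271 293
293 7271 7271 293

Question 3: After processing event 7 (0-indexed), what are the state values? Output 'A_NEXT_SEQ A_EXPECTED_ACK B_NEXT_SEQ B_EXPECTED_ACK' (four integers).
After event 0: A_seq=100 A_ack=7000 B_seq=7021 B_ack=100
After event 1: A_seq=100 A_ack=7000 B_seq=7111 B_ack=100
After event 2: A_seq=100 A_ack=7000 B_seq=7242 B_ack=100
After event 3: A_seq=100 A_ack=7242 B_seq=7242 B_ack=100
After event 4: A_seq=100 A_ack=7242 B_seq=7242 B_ack=100
After event 5: A_seq=100 A_ack=7271 B_seq=7271 B_ack=100
After event 6: A_seq=293 A_ack=7271 B_seq=7271 B_ack=293
After event 7: A_seq=293 A_ack=7271 B_seq=7271 B_ack=293

293 7271 7271 293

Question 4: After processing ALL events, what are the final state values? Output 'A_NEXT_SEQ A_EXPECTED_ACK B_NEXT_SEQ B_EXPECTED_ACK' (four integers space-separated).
Answer: 293 7271 7271 293

Derivation:
After event 0: A_seq=100 A_ack=7000 B_seq=7021 B_ack=100
After event 1: A_seq=100 A_ack=7000 B_seq=7111 B_ack=100
After event 2: A_seq=100 A_ack=7000 B_seq=7242 B_ack=100
After event 3: A_seq=100 A_ack=7242 B_seq=7242 B_ack=100
After event 4: A_seq=100 A_ack=7242 B_seq=7242 B_ack=100
After event 5: A_seq=100 A_ack=7271 B_seq=7271 B_ack=100
After event 6: A_seq=293 A_ack=7271 B_seq=7271 B_ack=293
After event 7: A_seq=293 A_ack=7271 B_seq=7271 B_ack=293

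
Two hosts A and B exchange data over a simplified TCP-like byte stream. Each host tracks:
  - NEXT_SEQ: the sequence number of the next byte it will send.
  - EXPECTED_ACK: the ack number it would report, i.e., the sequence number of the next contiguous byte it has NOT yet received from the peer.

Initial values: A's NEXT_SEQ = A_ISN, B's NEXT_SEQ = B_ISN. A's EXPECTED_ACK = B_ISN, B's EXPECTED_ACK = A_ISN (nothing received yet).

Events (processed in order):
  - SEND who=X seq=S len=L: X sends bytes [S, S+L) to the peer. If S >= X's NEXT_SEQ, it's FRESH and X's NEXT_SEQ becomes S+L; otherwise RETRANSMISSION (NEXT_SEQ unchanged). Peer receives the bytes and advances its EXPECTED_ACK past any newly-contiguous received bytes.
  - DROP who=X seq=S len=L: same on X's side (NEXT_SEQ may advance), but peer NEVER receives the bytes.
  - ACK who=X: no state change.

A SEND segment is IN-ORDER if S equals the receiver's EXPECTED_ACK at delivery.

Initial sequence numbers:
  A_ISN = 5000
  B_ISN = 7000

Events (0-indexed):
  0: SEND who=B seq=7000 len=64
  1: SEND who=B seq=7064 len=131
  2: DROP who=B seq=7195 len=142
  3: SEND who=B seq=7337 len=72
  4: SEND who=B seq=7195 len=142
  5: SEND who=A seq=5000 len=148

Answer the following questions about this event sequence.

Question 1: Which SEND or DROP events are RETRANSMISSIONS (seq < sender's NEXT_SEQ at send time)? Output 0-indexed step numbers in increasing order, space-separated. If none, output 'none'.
Answer: 4

Derivation:
Step 0: SEND seq=7000 -> fresh
Step 1: SEND seq=7064 -> fresh
Step 2: DROP seq=7195 -> fresh
Step 3: SEND seq=7337 -> fresh
Step 4: SEND seq=7195 -> retransmit
Step 5: SEND seq=5000 -> fresh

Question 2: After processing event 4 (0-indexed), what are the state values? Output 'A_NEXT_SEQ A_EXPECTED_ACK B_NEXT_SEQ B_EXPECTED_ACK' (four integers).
After event 0: A_seq=5000 A_ack=7064 B_seq=7064 B_ack=5000
After event 1: A_seq=5000 A_ack=7195 B_seq=7195 B_ack=5000
After event 2: A_seq=5000 A_ack=7195 B_seq=7337 B_ack=5000
After event 3: A_seq=5000 A_ack=7195 B_seq=7409 B_ack=5000
After event 4: A_seq=5000 A_ack=7409 B_seq=7409 B_ack=5000

5000 7409 7409 5000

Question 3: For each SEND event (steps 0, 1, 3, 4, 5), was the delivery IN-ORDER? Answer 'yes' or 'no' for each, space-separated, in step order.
Step 0: SEND seq=7000 -> in-order
Step 1: SEND seq=7064 -> in-order
Step 3: SEND seq=7337 -> out-of-order
Step 4: SEND seq=7195 -> in-order
Step 5: SEND seq=5000 -> in-order

Answer: yes yes no yes yes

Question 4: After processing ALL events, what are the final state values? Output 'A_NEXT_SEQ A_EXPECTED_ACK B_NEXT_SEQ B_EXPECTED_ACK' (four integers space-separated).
Answer: 5148 7409 7409 5148

Derivation:
After event 0: A_seq=5000 A_ack=7064 B_seq=7064 B_ack=5000
After event 1: A_seq=5000 A_ack=7195 B_seq=7195 B_ack=5000
After event 2: A_seq=5000 A_ack=7195 B_seq=7337 B_ack=5000
After event 3: A_seq=5000 A_ack=7195 B_seq=7409 B_ack=5000
After event 4: A_seq=5000 A_ack=7409 B_seq=7409 B_ack=5000
After event 5: A_seq=5148 A_ack=7409 B_seq=7409 B_ack=5148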